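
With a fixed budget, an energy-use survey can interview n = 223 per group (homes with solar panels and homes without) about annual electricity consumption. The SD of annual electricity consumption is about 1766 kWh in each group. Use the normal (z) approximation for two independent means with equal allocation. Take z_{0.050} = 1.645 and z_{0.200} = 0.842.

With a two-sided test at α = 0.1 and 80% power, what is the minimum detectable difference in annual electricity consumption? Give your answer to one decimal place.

Minimum detectable difference ≈ 415.9 kWh

δ = (z_{α/2} + z_β) · √((σ₁²+σ₂²)/n)
  = (1.645 + 0.842) · √(6237512/223)
  = 2.487 · √27970.9
  = 2.487 · 167.2450
  = 415.9384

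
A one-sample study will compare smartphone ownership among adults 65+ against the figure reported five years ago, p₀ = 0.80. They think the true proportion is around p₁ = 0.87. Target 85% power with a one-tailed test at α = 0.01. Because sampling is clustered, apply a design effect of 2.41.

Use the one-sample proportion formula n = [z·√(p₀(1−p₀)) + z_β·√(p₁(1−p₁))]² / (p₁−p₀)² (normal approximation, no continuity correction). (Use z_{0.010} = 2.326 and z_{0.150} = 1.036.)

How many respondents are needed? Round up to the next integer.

n = 805

n = [z_α·√(p₀q₀) + z_β·√(p₁q₁)]² / (p₁ − p₀)²
  = [2.326·√(0.80·0.20) + 1.036·√(0.87·0.13)]² / (0.07)²
  = [2.326·0.4000 + 1.036·0.3363]² / 0.0049
  = [1.2788]² / 0.0049
  = 333.75
Design effect: 2.41 × 333.75 = 804.33.
Round up → n = 805.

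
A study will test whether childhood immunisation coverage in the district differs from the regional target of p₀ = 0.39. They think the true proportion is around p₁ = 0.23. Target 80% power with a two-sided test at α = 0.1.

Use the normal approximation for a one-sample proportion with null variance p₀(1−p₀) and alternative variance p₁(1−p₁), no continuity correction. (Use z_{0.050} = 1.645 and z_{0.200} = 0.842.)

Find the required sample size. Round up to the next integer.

n = [z_{α/2}·√(p₀q₀) + z_β·√(p₁q₁)]² / (p₁ − p₀)²
  = [1.645·√(0.39·0.61) + 0.842·√(0.23·0.77)]² / (-0.16)²
  = [1.645·0.4877 + 0.842·0.4208]² / 0.0256
  = [1.1567]² / 0.0256
  = 52.26
Round up → n = 53.

n = 53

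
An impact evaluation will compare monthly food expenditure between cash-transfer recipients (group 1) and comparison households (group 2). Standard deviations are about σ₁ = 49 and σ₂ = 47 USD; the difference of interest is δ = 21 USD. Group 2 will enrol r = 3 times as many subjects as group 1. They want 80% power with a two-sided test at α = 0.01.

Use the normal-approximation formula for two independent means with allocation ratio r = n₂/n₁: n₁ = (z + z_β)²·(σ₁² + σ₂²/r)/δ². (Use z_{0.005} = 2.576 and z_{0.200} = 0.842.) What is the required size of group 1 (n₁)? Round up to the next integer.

n₁ = (z_{α/2} + z_β)² · (σ₁² + σ₂²/r) / δ²
   = (2.576 + 0.842)² · (49² + 47²/3) / 21²
   = 11.6827 · (2401 + 736.3333) / 441
   = 11.6827 · 3137.3 / 441
   = 83.11
Round up → n₁ = 84; n₂ = r·n₁ = 3 × 84 = 252.

n₁ = 84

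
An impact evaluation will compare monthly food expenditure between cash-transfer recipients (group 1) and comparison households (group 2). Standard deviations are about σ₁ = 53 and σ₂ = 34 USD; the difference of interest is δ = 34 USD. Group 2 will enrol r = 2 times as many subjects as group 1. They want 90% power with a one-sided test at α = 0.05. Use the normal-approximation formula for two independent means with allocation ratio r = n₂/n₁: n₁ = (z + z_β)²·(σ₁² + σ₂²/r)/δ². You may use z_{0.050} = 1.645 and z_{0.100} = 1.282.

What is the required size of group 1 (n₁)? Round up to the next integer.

n₁ = 26

n₁ = (z_α + z_β)² · (σ₁² + σ₂²/r) / δ²
   = (1.645 + 1.282)² · (53² + 34²/2) / 34²
   = 8.5673 · (2809 + 578) / 1156
   = 8.5673 · 3387 / 1156
   = 25.10
Round up → n₁ = 26; n₂ = r·n₁ = 2 × 26 = 52.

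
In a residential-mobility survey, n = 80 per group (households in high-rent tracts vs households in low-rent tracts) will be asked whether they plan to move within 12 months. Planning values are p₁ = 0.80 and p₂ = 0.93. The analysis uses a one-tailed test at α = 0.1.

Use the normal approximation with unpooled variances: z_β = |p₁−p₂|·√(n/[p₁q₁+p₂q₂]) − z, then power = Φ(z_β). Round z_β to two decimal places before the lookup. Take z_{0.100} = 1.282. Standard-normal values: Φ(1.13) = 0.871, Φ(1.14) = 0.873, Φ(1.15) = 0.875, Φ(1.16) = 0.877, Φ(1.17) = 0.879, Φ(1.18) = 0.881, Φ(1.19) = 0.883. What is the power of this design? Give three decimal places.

z_β = |p₁−p₂|·√(n/[p₁q₁+p₂q₂]) − z_α
    = 0.13 · √(80/0.2251) − 1.282
    = 0.13 · 18.8520 − 1.282
    = 2.4508 − 1.282 = 1.1688 → 1.17
Power = Φ(1.17) = 0.879.

Power ≈ 0.879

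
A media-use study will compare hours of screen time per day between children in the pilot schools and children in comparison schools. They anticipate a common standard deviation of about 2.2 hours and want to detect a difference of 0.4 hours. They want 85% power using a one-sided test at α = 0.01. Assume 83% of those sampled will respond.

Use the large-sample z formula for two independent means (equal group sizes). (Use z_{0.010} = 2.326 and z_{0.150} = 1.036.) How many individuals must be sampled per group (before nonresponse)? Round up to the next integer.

n = (z_α + z_β)² · (σ₁² + σ₂²) / δ²
  = (2.326 + 1.036)² · (2·2.2² = 9.68) / 0.4²
  = 11.3030 · 9.68 / 0.16
  = 683.83
Adjust for 83% response: 683.83 / 0.83 = 823.90.
Round up → n = 824 per group.

n = 824 per group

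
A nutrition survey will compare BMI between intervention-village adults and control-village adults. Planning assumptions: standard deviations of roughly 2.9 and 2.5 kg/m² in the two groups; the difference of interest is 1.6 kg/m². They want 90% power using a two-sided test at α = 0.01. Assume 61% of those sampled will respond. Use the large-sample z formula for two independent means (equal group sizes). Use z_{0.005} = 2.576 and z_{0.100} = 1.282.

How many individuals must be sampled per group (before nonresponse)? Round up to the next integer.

n = (z_{α/2} + z_β)² · (σ₁² + σ₂²) / δ²
  = (2.576 + 1.282)² · (2.9² + 2.5² = 14.66) / 1.6²
  = 14.8842 · 14.66 / 2.56
  = 85.24
Adjust for 61% response: 85.24 / 0.61 = 139.73.
Round up → n = 140 per group.

n = 140 per group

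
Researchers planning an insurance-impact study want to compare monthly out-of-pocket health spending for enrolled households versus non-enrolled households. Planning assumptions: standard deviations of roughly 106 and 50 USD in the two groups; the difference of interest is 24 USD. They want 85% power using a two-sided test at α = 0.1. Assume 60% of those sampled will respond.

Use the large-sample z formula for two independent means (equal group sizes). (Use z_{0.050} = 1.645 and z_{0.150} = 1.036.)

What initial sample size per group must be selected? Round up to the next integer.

n = (z_{α/2} + z_β)² · (σ₁² + σ₂²) / δ²
  = (1.645 + 1.036)² · (106² + 50² = 13736) / 24²
  = 7.1878 · 13736 / 576
  = 171.41
Adjust for 60% response: 171.41 / 0.60 = 285.68.
Round up → n = 286 per group.

n = 286 per group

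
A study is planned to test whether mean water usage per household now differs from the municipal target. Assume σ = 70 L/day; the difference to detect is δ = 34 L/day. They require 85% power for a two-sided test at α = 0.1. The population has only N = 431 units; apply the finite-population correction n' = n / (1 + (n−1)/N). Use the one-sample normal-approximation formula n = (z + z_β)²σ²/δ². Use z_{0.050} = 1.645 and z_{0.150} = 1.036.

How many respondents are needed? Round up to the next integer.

n = (z_{α/2} + z_β)² · σ² / δ²
  = (1.645 + 1.036)² · 70² / 34²
  = 7.1878 · 4900 / 1156
  = 30.47
Finite-population correction (N = 431): 30.47 / (1 + (30.47 − 1)/431) = 28.52.
Round up → n = 29.

n = 29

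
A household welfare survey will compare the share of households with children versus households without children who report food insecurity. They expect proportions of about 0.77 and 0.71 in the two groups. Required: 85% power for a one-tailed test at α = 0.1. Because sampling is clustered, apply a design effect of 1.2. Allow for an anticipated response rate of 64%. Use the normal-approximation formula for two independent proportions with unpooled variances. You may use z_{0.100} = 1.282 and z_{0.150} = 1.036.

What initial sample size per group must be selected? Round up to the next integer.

n = 1072 per group

n = (z_α + z_β)² · [p₁(1−p₁) + p₂(1−p₂)] / (p₁ − p₂)²
  = (1.282 + 1.036)² · (0.77·0.23 + 0.71·0.29) / (0.06)²
  = (2.318)² · (0.1771 + 0.2059) / 0.0036
  = 5.3731 · 0.3830 / 0.0036
  = 571.64
Design effect: 1.2 × 571.64 = 685.97.
Adjust for 64% response: 685.97 / 0.64 = 1071.83.
Round up → n = 1072 per group.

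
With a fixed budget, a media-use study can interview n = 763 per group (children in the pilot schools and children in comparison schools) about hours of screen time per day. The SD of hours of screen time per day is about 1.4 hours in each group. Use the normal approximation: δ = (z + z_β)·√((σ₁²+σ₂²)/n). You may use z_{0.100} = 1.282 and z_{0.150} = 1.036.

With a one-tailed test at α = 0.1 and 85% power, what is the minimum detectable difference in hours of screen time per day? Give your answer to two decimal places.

Minimum detectable difference ≈ 0.17 hours

δ = (z_α + z_β) · √((σ₁²+σ₂²)/n)
  = (1.282 + 1.036) · √(3.92/763)
  = 2.318 · √0.00514
  = 2.318 · 0.0717
  = 0.1661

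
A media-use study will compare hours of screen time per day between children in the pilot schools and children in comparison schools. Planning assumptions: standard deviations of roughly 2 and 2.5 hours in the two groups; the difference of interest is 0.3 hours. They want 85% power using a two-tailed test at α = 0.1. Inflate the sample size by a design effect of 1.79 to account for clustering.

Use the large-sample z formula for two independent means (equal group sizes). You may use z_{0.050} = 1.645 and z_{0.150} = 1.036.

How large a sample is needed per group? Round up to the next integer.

n = 1466 per group

n = (z_{α/2} + z_β)² · (σ₁² + σ₂²) / δ²
  = (1.645 + 1.036)² · (2² + 2.5² = 10.25) / 0.3²
  = 7.1878 · 10.25 / 0.09
  = 818.61
Design effect: 1.79 × 818.61 = 1465.30.
Round up → n = 1466 per group.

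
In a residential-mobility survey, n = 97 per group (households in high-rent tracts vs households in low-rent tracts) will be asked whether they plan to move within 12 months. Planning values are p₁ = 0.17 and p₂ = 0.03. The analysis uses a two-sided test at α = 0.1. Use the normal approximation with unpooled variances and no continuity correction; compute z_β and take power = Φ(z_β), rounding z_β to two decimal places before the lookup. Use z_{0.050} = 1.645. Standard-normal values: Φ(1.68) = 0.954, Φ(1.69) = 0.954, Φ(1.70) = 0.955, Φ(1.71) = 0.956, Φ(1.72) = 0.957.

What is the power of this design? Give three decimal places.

z_β = |p₁−p₂|·√(n/[p₁q₁+p₂q₂]) − z_{α/2}
    = 0.14 · √(97/0.1702) − 1.645
    = 0.14 · 23.8730 − 1.645
    = 3.3422 − 1.645 = 1.6972 → 1.70
Power = Φ(1.70) = 0.955.

Power ≈ 0.955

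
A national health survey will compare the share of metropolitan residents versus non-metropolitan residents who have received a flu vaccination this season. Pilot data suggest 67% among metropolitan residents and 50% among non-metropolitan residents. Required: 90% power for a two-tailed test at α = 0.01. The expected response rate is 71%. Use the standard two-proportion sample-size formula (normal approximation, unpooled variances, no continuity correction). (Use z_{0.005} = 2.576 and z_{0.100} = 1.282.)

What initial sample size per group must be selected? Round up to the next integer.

n = (z_{α/2} + z_β)² · [p₁(1−p₁) + p₂(1−p₂)] / (p₁ − p₂)²
  = (2.576 + 1.282)² · (0.67·0.33 + 0.50·0.50) / (0.17)²
  = (3.858)² · (0.2211 + 0.2500) / 0.0289
  = 14.8842 · 0.4711 / 0.0289
  = 242.63
Adjust for 71% response: 242.63 / 0.71 = 341.73.
Round up → n = 342 per group.

n = 342 per group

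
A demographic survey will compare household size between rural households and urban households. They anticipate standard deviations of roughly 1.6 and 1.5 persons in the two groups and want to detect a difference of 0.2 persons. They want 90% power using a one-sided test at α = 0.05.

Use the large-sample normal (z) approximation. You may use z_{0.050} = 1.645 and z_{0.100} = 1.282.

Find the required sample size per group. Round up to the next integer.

n = (z_α + z_β)² · (σ₁² + σ₂²) / δ²
  = (1.645 + 1.282)² · (1.6² + 1.5² = 4.81) / 0.2²
  = 8.5673 · 4.81 / 0.04
  = 1030.22
Round up → n = 1031 per group.

n = 1031 per group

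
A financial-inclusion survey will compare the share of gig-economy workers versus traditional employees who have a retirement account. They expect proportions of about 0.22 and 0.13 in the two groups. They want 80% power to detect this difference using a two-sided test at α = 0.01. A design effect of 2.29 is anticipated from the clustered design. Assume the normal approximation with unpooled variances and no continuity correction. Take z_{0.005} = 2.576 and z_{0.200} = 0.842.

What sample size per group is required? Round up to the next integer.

n = 941 per group

n = (z_{α/2} + z_β)² · [p₁(1−p₁) + p₂(1−p₂)] / (p₁ − p₂)²
  = (2.576 + 0.842)² · (0.22·0.78 + 0.13·0.87) / (0.09)²
  = (3.418)² · (0.1716 + 0.1131) / 0.0081
  = 11.6827 · 0.2847 / 0.0081
  = 410.63
Design effect: 2.29 × 410.63 = 940.33.
Round up → n = 941 per group.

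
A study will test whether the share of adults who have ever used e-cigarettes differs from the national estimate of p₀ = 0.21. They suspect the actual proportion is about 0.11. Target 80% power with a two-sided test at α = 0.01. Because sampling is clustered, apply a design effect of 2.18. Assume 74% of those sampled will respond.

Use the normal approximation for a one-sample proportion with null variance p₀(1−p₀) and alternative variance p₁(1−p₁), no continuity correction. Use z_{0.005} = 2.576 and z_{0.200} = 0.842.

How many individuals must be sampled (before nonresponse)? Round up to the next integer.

n = 508

n = [z_{α/2}·√(p₀q₀) + z_β·√(p₁q₁)]² / (p₁ − p₀)²
  = [2.576·√(0.21·0.79) + 0.842·√(0.11·0.89)]² / (-0.10)²
  = [2.576·0.4073 + 0.842·0.3129]² / 0.0100
  = [1.3127]² / 0.0100
  = 172.31
Design effect: 2.18 × 172.31 = 375.64.
Adjust for 74% response: 375.64 / 0.74 = 507.62.
Round up → n = 508.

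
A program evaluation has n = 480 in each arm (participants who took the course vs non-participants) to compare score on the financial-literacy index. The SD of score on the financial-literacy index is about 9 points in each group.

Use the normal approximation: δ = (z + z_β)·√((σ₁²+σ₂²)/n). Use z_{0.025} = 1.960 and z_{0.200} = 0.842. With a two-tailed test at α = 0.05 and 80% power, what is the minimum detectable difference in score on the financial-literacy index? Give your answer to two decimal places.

δ = (z_{α/2} + z_β) · √((σ₁²+σ₂²)/n)
  = (1.960 + 0.842) · √(162/480)
  = 2.802 · √0.3375
  = 2.802 · 0.5809
  = 1.6278

Minimum detectable difference ≈ 1.63 points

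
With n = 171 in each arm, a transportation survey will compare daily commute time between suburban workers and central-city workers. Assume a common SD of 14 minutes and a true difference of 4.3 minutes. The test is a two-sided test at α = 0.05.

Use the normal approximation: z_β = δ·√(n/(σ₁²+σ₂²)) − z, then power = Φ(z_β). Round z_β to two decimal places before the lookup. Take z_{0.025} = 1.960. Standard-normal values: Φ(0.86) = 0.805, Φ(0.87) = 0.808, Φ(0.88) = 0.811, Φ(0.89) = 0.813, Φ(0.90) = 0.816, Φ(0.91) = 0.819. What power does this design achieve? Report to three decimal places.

Power ≈ 0.811

z_β = δ·√(n/(σ₁²+σ₂²)) − z_{α/2}
    = 4.3 · √(171/392) − 1.960
    = 4.3 · 0.66047 − 1.960
    = 2.8400 − 1.960 = 0.8800 → 0.88
Power = Φ(0.88) = 0.811.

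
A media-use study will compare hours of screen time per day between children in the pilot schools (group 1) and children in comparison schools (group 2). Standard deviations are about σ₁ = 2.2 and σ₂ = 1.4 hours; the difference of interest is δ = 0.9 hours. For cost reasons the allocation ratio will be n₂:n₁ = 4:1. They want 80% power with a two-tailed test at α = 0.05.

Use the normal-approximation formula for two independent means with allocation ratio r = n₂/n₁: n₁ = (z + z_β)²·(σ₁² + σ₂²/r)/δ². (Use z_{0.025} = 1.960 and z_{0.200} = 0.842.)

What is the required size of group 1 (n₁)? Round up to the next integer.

n₁ = 52

n₁ = (z_{α/2} + z_β)² · (σ₁² + σ₂²/r) / δ²
   = (1.960 + 0.842)² · (2.2² + 1.4²/4) / 0.9²
   = 7.8512 · (4.84 + 0.49) / 0.81
   = 7.8512 · 5.33 / 0.81
   = 51.66
Round up → n₁ = 52; n₂ = r·n₁ = 4 × 52 = 208.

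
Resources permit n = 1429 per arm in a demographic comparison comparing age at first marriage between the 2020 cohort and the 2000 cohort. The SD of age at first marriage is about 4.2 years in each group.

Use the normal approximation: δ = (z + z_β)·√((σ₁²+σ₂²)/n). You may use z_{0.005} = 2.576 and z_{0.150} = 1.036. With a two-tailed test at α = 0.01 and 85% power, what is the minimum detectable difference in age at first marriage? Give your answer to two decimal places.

δ = (z_{α/2} + z_β) · √((σ₁²+σ₂²)/n)
  = (2.576 + 1.036) · √(35.28/1429)
  = 3.612 · √0.02469
  = 3.612 · 0.1571
  = 0.5675

Minimum detectable difference ≈ 0.57 years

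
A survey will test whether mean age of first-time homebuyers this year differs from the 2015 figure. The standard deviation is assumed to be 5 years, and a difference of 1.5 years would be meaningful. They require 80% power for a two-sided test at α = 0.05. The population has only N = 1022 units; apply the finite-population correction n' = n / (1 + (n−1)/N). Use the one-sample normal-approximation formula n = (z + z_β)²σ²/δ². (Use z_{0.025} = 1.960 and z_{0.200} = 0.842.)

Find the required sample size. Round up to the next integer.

n = (z_{α/2} + z_β)² · σ² / δ²
  = (1.960 + 0.842)² · 5² / 1.5²
  = 7.8512 · 25 / 2.25
  = 87.24
Finite-population correction (N = 1022): 87.24 / (1 + (87.24 − 1)/1022) = 80.45.
Round up → n = 81.

n = 81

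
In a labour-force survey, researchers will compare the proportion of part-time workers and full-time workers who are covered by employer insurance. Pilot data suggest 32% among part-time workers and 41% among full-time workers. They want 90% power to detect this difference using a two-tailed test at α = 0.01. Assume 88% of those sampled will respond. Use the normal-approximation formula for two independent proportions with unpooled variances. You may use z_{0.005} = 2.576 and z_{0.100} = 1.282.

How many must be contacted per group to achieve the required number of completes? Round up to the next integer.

n = 960 per group

n = (z_{α/2} + z_β)² · [p₁(1−p₁) + p₂(1−p₂)] / (p₁ − p₂)²
  = (2.576 + 1.282)² · (0.32·0.68 + 0.41·0.59) / (-0.09)²
  = (3.858)² · (0.2176 + 0.2419) / 0.0081
  = 14.8842 · 0.4595 / 0.0081
  = 844.35
Adjust for 88% response: 844.35 / 0.88 = 959.49.
Round up → n = 960 per group.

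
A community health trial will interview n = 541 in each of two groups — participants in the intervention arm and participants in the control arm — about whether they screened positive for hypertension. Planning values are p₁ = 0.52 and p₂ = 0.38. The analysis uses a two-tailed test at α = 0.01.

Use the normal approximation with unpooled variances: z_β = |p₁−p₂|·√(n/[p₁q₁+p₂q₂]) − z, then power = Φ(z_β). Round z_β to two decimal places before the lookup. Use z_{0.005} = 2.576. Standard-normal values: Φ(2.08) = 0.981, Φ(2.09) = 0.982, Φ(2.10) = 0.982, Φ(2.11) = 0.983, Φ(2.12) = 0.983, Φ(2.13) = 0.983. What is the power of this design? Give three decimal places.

z_β = |p₁−p₂|·√(n/[p₁q₁+p₂q₂]) − z_{α/2}
    = 0.14 · √(541/0.4852) − 2.576
    = 0.14 · 33.3917 − 2.576
    = 4.6748 − 2.576 = 2.0988 → 2.10
Power = Φ(2.10) = 0.982.

Power ≈ 0.982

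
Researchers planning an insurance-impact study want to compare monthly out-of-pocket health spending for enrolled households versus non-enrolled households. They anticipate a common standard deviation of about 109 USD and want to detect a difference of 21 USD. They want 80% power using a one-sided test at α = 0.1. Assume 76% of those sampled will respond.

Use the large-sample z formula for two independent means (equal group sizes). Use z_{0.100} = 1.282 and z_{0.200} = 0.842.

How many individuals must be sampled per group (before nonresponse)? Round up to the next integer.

n = (z_α + z_β)² · (σ₁² + σ₂²) / δ²
  = (1.282 + 0.842)² · (2·109² = 23762) / 21²
  = 4.5114 · 23762 / 441
  = 243.08
Adjust for 76% response: 243.08 / 0.76 = 319.85.
Round up → n = 320 per group.

n = 320 per group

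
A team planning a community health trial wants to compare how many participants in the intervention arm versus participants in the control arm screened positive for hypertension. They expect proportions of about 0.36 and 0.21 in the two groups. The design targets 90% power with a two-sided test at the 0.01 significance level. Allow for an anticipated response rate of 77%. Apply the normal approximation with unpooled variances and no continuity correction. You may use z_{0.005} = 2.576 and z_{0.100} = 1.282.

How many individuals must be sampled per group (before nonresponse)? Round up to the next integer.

n = 341 per group

n = (z_{α/2} + z_β)² · [p₁(1−p₁) + p₂(1−p₂)] / (p₁ − p₂)²
  = (2.576 + 1.282)² · (0.36·0.64 + 0.21·0.79) / (0.15)²
  = (3.858)² · (0.2304 + 0.1659) / 0.0225
  = 14.8842 · 0.3963 / 0.0225
  = 262.16
Adjust for 77% response: 262.16 / 0.77 = 340.47.
Round up → n = 341 per group.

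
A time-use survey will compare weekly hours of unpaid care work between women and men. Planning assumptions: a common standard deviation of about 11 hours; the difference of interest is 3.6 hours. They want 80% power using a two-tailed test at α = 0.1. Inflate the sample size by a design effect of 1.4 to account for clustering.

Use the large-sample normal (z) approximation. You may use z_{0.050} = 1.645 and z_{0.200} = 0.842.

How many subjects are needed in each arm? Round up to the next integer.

n = (z_{α/2} + z_β)² · (σ₁² + σ₂²) / δ²
  = (1.645 + 0.842)² · (2·11² = 242) / 3.6²
  = 6.1852 · 242 / 12.96
  = 115.49
Design effect: 1.4 × 115.49 = 161.69.
Round up → n = 162 per group.

n = 162 per group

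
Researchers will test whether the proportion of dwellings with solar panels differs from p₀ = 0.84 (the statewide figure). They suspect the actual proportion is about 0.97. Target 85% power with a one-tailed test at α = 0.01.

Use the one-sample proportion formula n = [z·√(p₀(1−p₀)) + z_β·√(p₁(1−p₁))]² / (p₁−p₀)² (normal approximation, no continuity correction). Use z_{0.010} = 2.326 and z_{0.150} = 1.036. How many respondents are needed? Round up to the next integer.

n = 63

n = [z_α·√(p₀q₀) + z_β·√(p₁q₁)]² / (p₁ − p₀)²
  = [2.326·√(0.84·0.16) + 1.036·√(0.97·0.03)]² / (0.13)²
  = [2.326·0.3666 + 1.036·0.1706]² / 0.0169
  = [1.0295]² / 0.0169
  = 62.71
Round up → n = 63.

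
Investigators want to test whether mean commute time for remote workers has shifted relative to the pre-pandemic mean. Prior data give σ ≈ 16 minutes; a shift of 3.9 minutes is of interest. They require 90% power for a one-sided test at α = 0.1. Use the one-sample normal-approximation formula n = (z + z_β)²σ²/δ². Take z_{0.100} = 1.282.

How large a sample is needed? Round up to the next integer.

n = (z_α + z_β)² · σ² / δ²
  = (1.282 + 1.282)² · 16² / 3.9²
  = 6.5741 · 256 / 15.21
  = 110.65
Round up → n = 111.

n = 111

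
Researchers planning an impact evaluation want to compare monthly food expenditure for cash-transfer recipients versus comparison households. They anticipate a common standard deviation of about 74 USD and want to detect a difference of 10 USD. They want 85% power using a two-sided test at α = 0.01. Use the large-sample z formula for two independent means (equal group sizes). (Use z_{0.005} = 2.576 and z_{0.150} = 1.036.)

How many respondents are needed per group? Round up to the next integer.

n = 1429 per group

n = (z_{α/2} + z_β)² · (σ₁² + σ₂²) / δ²
  = (2.576 + 1.036)² · (2·74² = 10952) / 10²
  = 13.0465 · 10952 / 100
  = 1428.86
Round up → n = 1429 per group.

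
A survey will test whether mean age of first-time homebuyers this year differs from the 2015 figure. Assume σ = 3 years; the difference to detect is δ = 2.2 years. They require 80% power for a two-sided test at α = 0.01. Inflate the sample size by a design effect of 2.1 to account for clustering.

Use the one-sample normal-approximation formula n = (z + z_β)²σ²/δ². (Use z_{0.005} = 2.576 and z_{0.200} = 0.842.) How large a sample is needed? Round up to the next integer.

n = 46

n = (z_{α/2} + z_β)² · σ² / δ²
  = (2.576 + 0.842)² · 3² / 2.2²
  = 11.6827 · 9 / 4.84
  = 21.72
Design effect: 2.1 × 21.72 = 45.62.
Round up → n = 46.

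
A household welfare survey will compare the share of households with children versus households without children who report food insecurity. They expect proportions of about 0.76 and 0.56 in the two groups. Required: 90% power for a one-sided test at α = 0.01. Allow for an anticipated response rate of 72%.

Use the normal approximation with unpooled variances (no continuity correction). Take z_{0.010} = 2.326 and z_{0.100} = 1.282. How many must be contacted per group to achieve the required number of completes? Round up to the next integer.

n = (z_α + z_β)² · [p₁(1−p₁) + p₂(1−p₂)] / (p₁ − p₂)²
  = (2.326 + 1.282)² · (0.76·0.24 + 0.56·0.44) / (0.20)²
  = (3.608)² · (0.1824 + 0.2464) / 0.0400
  = 13.0177 · 0.4288 / 0.0400
  = 139.55
Adjust for 72% response: 139.55 / 0.72 = 193.82.
Round up → n = 194 per group.

n = 194 per group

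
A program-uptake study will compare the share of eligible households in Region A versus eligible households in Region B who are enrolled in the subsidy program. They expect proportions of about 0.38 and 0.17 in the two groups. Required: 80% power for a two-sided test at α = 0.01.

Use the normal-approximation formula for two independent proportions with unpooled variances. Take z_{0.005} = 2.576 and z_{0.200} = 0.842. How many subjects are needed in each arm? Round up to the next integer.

n = (z_{α/2} + z_β)² · [p₁(1−p₁) + p₂(1−p₂)] / (p₁ − p₂)²
  = (2.576 + 0.842)² · (0.38·0.62 + 0.17·0.83) / (0.21)²
  = (3.418)² · (0.2356 + 0.1411) / 0.0441
  = 11.6827 · 0.3767 / 0.0441
  = 99.79
Round up → n = 100 per group.

n = 100 per group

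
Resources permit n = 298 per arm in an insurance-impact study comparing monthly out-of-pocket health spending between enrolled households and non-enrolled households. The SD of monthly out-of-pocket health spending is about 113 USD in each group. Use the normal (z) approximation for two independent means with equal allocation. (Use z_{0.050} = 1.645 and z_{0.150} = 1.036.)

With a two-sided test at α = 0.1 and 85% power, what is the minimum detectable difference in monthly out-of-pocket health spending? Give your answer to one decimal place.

δ = (z_{α/2} + z_β) · √((σ₁²+σ₂²)/n)
  = (1.645 + 1.036) · √(25538/298)
  = 2.681 · √85.698
  = 2.681 · 9.2573
  = 24.8189

Minimum detectable difference ≈ 24.8 USD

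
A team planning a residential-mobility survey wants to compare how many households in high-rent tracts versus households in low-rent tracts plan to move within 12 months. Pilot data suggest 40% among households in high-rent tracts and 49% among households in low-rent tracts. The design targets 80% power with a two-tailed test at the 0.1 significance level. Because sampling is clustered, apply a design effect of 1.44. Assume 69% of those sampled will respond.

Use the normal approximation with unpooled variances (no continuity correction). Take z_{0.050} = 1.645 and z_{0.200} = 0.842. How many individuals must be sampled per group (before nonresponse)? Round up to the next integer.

n = (z_{α/2} + z_β)² · [p₁(1−p₁) + p₂(1−p₂)] / (p₁ − p₂)²
  = (1.645 + 0.842)² · (0.40·0.60 + 0.49·0.51) / (-0.09)²
  = (2.487)² · (0.2400 + 0.2499) / 0.0081
  = 6.1852 · 0.4899 / 0.0081
  = 374.09
Design effect: 1.44 × 374.09 = 538.69.
Adjust for 69% response: 538.69 / 0.69 = 780.71.
Round up → n = 781 per group.

n = 781 per group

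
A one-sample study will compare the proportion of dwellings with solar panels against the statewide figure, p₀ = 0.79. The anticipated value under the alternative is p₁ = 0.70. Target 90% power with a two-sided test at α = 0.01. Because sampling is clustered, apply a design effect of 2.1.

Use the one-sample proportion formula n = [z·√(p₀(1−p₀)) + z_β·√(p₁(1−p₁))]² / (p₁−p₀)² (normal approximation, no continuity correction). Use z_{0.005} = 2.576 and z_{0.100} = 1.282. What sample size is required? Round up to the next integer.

n = [z_{α/2}·√(p₀q₀) + z_β·√(p₁q₁)]² / (p₁ − p₀)²
  = [2.576·√(0.79·0.21) + 1.282·√(0.70·0.30)]² / (-0.09)²
  = [2.576·0.4073 + 1.282·0.4583]² / 0.0081
  = [1.6367]² / 0.0081
  = 330.72
Design effect: 2.1 × 330.72 = 694.51.
Round up → n = 695.

n = 695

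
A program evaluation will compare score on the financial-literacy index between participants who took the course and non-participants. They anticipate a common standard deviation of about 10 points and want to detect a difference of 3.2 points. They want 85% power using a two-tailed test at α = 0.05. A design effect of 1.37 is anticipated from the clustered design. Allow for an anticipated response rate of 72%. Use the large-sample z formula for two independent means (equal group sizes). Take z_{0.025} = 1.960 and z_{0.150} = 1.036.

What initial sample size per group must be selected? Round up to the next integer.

n = 334 per group

n = (z_{α/2} + z_β)² · (σ₁² + σ₂²) / δ²
  = (1.960 + 1.036)² · (2·10² = 200) / 3.2²
  = 8.9760 · 200 / 10.24
  = 175.31
Design effect: 1.37 × 175.31 = 240.18.
Adjust for 72% response: 240.18 / 0.72 = 333.58.
Round up → n = 334 per group.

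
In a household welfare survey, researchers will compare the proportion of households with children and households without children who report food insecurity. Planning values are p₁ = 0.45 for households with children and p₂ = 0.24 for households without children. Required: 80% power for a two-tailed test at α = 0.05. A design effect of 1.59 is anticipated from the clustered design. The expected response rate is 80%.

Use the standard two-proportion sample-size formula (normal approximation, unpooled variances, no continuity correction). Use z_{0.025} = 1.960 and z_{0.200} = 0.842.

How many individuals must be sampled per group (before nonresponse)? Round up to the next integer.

n = (z_{α/2} + z_β)² · [p₁(1−p₁) + p₂(1−p₂)] / (p₁ − p₂)²
  = (1.960 + 0.842)² · (0.45·0.55 + 0.24·0.76) / (0.21)²
  = (2.802)² · (0.2475 + 0.1824) / 0.0441
  = 7.8512 · 0.4299 / 0.0441
  = 76.54
Design effect: 1.59 × 76.54 = 121.69.
Adjust for 80% response: 121.69 / 0.80 = 152.12.
Round up → n = 153 per group.

n = 153 per group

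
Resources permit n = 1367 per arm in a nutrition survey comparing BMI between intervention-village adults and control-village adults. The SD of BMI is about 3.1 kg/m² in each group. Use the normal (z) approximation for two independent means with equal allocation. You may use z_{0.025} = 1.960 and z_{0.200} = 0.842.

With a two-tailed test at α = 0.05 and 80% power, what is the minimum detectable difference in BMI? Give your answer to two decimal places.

δ = (z_{α/2} + z_β) · √((σ₁²+σ₂²)/n)
  = (1.960 + 0.842) · √(19.22/1367)
  = 2.802 · √0.01406
  = 2.802 · 0.1186
  = 0.3322

Minimum detectable difference ≈ 0.33 kg/m²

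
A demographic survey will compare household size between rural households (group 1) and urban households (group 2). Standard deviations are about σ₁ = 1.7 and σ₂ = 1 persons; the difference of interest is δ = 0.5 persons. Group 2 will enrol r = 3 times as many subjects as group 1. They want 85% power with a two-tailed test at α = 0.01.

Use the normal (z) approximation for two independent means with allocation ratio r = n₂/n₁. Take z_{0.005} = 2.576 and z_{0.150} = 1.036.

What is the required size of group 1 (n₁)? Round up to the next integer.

n₁ = 169

n₁ = (z_{α/2} + z_β)² · (σ₁² + σ₂²/r) / δ²
   = (2.576 + 1.036)² · (1.7² + 1²/3) / 0.5²
   = 13.0465 · (2.89 + 0.33333) / 0.25
   = 13.0465 · 3.2233 / 0.25
   = 168.21
Round up → n₁ = 169; n₂ = r·n₁ = 3 × 169 = 507.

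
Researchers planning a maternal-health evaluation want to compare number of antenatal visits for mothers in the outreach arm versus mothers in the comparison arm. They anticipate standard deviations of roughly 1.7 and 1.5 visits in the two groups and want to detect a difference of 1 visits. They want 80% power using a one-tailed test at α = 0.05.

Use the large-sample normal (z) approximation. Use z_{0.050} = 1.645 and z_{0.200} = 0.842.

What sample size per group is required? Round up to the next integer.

n = (z_α + z_β)² · (σ₁² + σ₂²) / δ²
  = (1.645 + 0.842)² · (1.7² + 1.5² = 5.14) / 1²
  = 6.1852 · 5.14 / 1
  = 31.79
Round up → n = 32 per group.

n = 32 per group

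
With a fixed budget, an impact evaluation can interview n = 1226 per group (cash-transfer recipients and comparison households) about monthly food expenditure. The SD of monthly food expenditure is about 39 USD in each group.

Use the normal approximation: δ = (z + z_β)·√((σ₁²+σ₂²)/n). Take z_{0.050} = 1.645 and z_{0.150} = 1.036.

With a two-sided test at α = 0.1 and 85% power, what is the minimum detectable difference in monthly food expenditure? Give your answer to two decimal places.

δ = (z_{α/2} + z_β) · √((σ₁²+σ₂²)/n)
  = (1.645 + 1.036) · √(3042/1226)
  = 2.681 · √2.4812
  = 2.681 · 1.5752
  = 4.2231

Minimum detectable difference ≈ 4.22 USD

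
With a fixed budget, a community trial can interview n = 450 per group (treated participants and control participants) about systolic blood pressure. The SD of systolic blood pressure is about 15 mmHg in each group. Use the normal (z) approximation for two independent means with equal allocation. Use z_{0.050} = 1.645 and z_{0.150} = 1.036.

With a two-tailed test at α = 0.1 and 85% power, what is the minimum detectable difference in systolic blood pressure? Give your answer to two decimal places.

δ = (z_{α/2} + z_β) · √((σ₁²+σ₂²)/n)
  = (1.645 + 1.036) · √(450/450)
  = 2.681 · √1
  = 2.681 · 1.0000
  = 2.6810

Minimum detectable difference ≈ 2.68 mmHg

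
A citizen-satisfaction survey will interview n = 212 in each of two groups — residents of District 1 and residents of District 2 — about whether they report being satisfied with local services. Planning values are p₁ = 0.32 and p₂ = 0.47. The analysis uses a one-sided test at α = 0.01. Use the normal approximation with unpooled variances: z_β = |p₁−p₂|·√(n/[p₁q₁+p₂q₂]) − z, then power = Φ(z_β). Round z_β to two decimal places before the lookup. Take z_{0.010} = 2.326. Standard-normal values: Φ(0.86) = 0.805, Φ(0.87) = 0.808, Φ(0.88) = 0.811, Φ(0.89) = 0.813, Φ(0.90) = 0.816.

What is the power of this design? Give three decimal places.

Power ≈ 0.808

z_β = |p₁−p₂|·√(n/[p₁q₁+p₂q₂]) − z_α
    = 0.15 · √(212/0.4667) − 2.326
    = 0.15 · 21.3132 − 2.326
    = 3.1970 − 2.326 = 0.8710 → 0.87
Power = Φ(0.87) = 0.808.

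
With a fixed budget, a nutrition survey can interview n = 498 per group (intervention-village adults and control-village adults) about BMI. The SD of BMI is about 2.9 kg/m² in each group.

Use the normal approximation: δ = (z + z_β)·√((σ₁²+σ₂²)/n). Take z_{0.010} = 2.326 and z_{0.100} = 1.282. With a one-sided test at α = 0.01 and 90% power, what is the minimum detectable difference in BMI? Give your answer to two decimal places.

Minimum detectable difference ≈ 0.66 kg/m²

δ = (z_α + z_β) · √((σ₁²+σ₂²)/n)
  = (2.326 + 1.282) · √(16.82/498)
  = 3.608 · √0.03378
  = 3.608 · 0.1838
  = 0.6631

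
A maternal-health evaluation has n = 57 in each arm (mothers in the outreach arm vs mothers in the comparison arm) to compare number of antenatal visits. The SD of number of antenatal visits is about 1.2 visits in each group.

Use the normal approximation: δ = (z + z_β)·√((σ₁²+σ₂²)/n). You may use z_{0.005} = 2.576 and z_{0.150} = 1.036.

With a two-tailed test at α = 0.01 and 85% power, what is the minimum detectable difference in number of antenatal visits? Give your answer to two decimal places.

δ = (z_{α/2} + z_β) · √((σ₁²+σ₂²)/n)
  = (2.576 + 1.036) · √(2.88/57)
  = 3.612 · √0.05053
  = 3.612 · 0.2248
  = 0.8119

Minimum detectable difference ≈ 0.81 visits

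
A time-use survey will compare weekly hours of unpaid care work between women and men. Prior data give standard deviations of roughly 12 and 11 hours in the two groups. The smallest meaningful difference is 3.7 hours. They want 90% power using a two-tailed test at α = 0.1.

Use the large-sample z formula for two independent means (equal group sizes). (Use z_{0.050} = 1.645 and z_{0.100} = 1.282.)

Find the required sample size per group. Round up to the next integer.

n = 166 per group

n = (z_{α/2} + z_β)² · (σ₁² + σ₂²) / δ²
  = (1.645 + 1.282)² · (12² + 11² = 265) / 3.7²
  = 8.5673 · 265 / 13.69
  = 165.84
Round up → n = 166 per group.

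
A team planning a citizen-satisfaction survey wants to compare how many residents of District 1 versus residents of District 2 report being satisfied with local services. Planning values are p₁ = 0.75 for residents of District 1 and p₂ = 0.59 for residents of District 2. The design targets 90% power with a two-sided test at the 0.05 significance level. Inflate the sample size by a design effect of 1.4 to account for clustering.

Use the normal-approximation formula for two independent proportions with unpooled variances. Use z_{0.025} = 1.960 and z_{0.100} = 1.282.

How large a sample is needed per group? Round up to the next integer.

n = 247 per group

n = (z_{α/2} + z_β)² · [p₁(1−p₁) + p₂(1−p₂)] / (p₁ − p₂)²
  = (1.960 + 1.282)² · (0.75·0.25 + 0.59·0.41) / (0.16)²
  = (3.242)² · (0.1875 + 0.2419) / 0.0256
  = 10.5106 · 0.4294 / 0.0256
  = 176.30
Design effect: 1.4 × 176.30 = 246.82.
Round up → n = 247 per group.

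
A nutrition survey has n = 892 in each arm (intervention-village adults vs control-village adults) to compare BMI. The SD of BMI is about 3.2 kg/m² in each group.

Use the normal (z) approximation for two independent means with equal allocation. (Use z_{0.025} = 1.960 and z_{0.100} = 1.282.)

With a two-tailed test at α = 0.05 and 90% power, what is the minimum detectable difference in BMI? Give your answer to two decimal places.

Minimum detectable difference ≈ 0.49 kg/m²

δ = (z_{α/2} + z_β) · √((σ₁²+σ₂²)/n)
  = (1.960 + 1.282) · √(20.48/892)
  = 3.242 · √0.02296
  = 3.242 · 0.1515
  = 0.4912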